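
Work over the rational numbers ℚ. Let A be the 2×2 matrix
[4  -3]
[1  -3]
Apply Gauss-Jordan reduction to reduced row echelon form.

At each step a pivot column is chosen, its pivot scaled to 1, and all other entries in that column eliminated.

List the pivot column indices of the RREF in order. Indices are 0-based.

pivot columns: 0, 1

[1] R0 /= 4  ⇒  (1, -3/4)
     R1 -= 1·R0  ⇒  (0, -9/4)
[2] R1 /= -9/4  ⇒  (0, 1)
     R0 -= -3/4·R1  ⇒  (1, 0)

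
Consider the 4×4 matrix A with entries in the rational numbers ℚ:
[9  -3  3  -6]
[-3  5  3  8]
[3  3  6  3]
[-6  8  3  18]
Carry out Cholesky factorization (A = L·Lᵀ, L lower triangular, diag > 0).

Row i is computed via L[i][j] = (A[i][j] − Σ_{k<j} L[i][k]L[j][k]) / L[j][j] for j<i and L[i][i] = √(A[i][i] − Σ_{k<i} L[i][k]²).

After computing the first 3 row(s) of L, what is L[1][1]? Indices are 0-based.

L[1][1] = 2

Step 1: L[0][0] = √(9) = 3.
  L[1][0] = (-3) / L[0][0] = -1.
Step 2: L[1][1] = √(4) = 2.
  L[2][0] = (3) / L[0][0] = 1.
  L[2][1] = (4) / L[1][1] = 2.
Step 3: L[2][2] = √(1) = 1.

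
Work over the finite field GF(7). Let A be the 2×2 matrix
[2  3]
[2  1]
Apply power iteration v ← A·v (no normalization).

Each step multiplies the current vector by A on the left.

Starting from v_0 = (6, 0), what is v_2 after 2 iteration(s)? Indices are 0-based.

v_0 = (6, 0).
v_1 = A·v_0 = (5, 5).
v_2 = A·v_1 = (4, 1).

v_2 = (4, 1)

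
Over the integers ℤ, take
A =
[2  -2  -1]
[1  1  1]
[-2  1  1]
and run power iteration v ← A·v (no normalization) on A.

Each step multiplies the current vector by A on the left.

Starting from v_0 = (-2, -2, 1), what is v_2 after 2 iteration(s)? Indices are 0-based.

v_2 = (1, -1, 2)

v_0 = (-2, -2, 1).
v_1 = A·v_0 = (-1, -3, 3).
v_2 = A·v_1 = (1, -1, 2).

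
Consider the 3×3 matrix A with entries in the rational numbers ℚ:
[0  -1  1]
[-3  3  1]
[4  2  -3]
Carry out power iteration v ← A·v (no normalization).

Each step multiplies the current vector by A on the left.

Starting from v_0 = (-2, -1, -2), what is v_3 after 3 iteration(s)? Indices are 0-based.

v_3 = (8, 31, -46)

v_0 = (-2, -1, -2).
v_1 = A·v_0 = (-1, 1, -4).
v_2 = A·v_1 = (-5, 2, 10).
v_3 = A·v_2 = (8, 31, -46).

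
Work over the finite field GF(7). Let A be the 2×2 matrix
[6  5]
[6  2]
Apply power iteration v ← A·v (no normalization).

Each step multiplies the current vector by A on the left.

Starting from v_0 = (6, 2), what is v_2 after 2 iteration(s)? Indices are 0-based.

v_0 = (6, 2).
v_1 = A·v_0 = (4, 5).
v_2 = A·v_1 = (0, 6).

v_2 = (0, 6)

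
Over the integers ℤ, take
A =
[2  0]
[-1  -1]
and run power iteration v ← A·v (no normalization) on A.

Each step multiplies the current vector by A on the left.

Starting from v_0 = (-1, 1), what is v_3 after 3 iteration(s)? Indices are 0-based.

v_3 = (-8, 2)

v_0 = (-1, 1).
v_1 = A·v_0 = (-2, 0).
v_2 = A·v_1 = (-4, 2).
v_3 = A·v_2 = (-8, 2).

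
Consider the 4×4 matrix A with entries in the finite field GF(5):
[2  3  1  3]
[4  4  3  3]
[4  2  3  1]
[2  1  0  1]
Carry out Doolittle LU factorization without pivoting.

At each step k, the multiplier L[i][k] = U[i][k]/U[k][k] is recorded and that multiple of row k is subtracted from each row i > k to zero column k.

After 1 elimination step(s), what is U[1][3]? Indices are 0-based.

k=0: U[0][0]=2
  eliminate (1,0): mult=2, new row 1: (0, 3, 1, 2); set L[1][0]=2
  eliminate (2,0): mult=2, new row 2: (0, 1, 1, 0); set L[2][0]=2
  eliminate (3,0): mult=1, new row 3: (0, 3, 4, 3); set L[3][0]=1

U[1][3] = 2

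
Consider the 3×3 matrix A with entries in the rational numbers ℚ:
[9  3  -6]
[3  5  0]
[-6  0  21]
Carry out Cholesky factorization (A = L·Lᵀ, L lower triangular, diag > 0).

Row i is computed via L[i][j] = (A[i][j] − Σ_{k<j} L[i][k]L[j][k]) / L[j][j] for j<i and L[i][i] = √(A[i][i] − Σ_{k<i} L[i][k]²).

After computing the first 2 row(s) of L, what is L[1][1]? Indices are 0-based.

Step 1: L[0][0] = √(9) = 3.
  L[1][0] = (3) / L[0][0] = 1.
Step 2: L[1][1] = √(4) = 2.

L[1][1] = 2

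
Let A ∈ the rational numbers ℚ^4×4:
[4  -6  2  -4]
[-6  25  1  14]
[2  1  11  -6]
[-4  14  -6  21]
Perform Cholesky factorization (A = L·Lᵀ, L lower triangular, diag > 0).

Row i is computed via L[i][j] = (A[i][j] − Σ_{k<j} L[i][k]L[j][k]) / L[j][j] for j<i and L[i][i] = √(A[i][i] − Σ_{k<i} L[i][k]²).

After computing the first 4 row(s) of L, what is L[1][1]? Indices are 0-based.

L[1][1] = 4

Step 1: L[0][0] = √(4) = 2.
  L[1][0] = (-6) / L[0][0] = -3.
Step 2: L[1][1] = √(16) = 4.
  L[2][0] = (2) / L[0][0] = 1.
  L[2][1] = (4) / L[1][1] = 1.
Step 3: L[2][2] = √(9) = 3.
  L[3][0] = (-4) / L[0][0] = -2.
  L[3][1] = (8) / L[1][1] = 2.
  L[3][2] = (-6) / L[2][2] = -2.
Step 4: L[3][3] = √(9) = 3.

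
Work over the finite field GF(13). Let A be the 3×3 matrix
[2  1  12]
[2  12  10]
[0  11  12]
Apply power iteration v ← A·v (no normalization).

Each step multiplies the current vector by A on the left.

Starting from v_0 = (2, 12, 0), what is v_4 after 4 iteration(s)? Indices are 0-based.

v_4 = (9, 3, 3)

v_0 = (2, 12, 0).
v_1 = A·v_0 = (3, 5, 2).
v_2 = A·v_1 = (9, 8, 1).
v_3 = A·v_2 = (12, 7, 9).
v_4 = A·v_3 = (9, 3, 3).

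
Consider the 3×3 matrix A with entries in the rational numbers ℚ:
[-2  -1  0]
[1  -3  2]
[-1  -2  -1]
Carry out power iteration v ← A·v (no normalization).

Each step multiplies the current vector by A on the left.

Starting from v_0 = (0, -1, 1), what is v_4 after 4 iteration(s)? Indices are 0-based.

v_4 = (-57, 97, -79)

v_0 = (0, -1, 1).
v_1 = A·v_0 = (1, 5, 1).
v_2 = A·v_1 = (-7, -12, -12).
v_3 = A·v_2 = (26, 5, 43).
v_4 = A·v_3 = (-57, 97, -79).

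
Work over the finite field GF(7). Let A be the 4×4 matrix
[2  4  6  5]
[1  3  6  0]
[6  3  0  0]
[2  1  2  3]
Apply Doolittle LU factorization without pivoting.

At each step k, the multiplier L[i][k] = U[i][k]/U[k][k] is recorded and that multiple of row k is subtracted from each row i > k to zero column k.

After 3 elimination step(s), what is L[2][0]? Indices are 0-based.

k=0: U[0][0]=2
  eliminate (1,0): mult=4, new row 1: (0, 1, 3, 1); set L[1][0]=4
  eliminate (2,0): mult=3, new row 2: (0, 5, 3, 6); set L[2][0]=3
  eliminate (3,0): mult=1, new row 3: (0, 4, 3, 5); set L[3][0]=1
k=1: U[1][1]=1
  eliminate (2,1): mult=5, new row 2: (0, 0, 2, 1); set L[2][1]=5
  eliminate (3,1): mult=4, new row 3: (0, 0, 5, 1); set L[3][1]=4
k=2: U[2][2]=2
  eliminate (3,2): mult=6, new row 3: (0, 0, 0, 2); set L[3][2]=6

L[2][0] = 3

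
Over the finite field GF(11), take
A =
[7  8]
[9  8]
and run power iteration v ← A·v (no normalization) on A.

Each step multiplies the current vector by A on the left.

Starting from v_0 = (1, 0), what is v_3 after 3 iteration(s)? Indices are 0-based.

v_3 = (2, 2)

v_0 = (1, 0).
v_1 = A·v_0 = (7, 9).
v_2 = A·v_1 = (0, 3).
v_3 = A·v_2 = (2, 2).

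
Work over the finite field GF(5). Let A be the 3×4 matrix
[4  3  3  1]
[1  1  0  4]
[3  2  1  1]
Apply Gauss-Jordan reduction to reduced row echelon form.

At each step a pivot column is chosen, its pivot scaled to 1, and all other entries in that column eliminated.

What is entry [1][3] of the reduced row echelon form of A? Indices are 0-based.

M[1][3] = 4

[1] R0 /= 4  ⇒  (1, 2, 2, 4)
     R1 -= 1·R0  ⇒  (0, 4, 3, 0)
     R2 -= 3·R0  ⇒  (0, 1, 0, 4)
[2] R1 /= 4  ⇒  (0, 1, 2, 0)
     R0 -= 2·R1  ⇒  (1, 0, 3, 4)
     R2 -= 1·R1  ⇒  (0, 0, 3, 4)
[3] R2 /= 3  ⇒  (0, 0, 1, 3)
     R0 -= 3·R2  ⇒  (1, 0, 0, 0)
     R1 -= 2·R2  ⇒  (0, 1, 0, 4)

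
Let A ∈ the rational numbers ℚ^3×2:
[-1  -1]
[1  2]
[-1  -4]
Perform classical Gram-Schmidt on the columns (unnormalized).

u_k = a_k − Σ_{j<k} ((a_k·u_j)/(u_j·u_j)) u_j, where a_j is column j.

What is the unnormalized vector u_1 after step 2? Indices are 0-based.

Step 1: u_0 = a_0 = (-1, 1, -1).
Step 2: u_1 = a_1 − (7/3)·u_0 = (4/3, -1/3, -5/3).

u_1 = (4/3, -1/3, -5/3)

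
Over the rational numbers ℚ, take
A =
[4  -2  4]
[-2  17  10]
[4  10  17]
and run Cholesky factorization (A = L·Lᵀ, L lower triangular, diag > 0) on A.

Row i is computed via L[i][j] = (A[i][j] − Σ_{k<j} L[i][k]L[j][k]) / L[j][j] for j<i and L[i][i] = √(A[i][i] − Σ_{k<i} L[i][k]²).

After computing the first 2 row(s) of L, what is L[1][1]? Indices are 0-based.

Step 1: L[0][0] = √(4) = 2.
  L[1][0] = (-2) / L[0][0] = -1.
Step 2: L[1][1] = √(16) = 4.

L[1][1] = 4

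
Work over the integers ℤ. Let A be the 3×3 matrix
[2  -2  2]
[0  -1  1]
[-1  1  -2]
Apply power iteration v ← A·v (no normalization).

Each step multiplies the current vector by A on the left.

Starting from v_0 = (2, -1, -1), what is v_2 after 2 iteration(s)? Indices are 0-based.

v_0 = (2, -1, -1).
v_1 = A·v_0 = (4, 0, -1).
v_2 = A·v_1 = (6, -1, -2).

v_2 = (6, -1, -2)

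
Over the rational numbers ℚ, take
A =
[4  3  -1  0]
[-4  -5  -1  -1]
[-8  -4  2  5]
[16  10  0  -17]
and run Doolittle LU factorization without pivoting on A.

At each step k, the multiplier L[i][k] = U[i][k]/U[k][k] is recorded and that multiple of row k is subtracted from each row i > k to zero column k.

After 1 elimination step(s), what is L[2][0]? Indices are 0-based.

L[2][0] = -2

[col 0] pivot 4
  R1 -= -1*R0 → (0, -2, -2, -1)  (L[1][0] := -1)
  R2 -= -2*R0 → (0, 2, 0, 5)  (L[2][0] := -2)
  R3 -= 4*R0 → (0, -2, 4, -17)  (L[3][0] := 4)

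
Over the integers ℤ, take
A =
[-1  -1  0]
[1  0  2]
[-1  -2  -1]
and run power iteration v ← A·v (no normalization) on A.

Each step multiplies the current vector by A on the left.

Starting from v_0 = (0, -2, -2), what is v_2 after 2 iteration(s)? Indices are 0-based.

v_2 = (2, 14, 0)

v_0 = (0, -2, -2).
v_1 = A·v_0 = (2, -4, 6).
v_2 = A·v_1 = (2, 14, 0).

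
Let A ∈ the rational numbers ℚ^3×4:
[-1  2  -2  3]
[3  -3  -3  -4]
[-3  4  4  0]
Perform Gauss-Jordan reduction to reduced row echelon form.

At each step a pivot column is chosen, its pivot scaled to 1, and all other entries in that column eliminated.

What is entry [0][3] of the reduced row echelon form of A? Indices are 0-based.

[1] R0 /= -1  ⇒  (1, -2, 2, -3)
     R1 -= 3·R0  ⇒  (0, 3, -9, 5)
     R2 -= -3·R0  ⇒  (0, -2, 10, -9)
[2] R1 /= 3  ⇒  (0, 1, -3, 5/3)
     R0 -= -2·R1  ⇒  (1, 0, -4, 1/3)
     R2 -= -2·R1  ⇒  (0, 0, 4, -17/3)
[3] R2 /= 4  ⇒  (0, 0, 1, -17/12)
     R0 -= -4·R2  ⇒  (1, 0, 0, -16/3)
     R1 -= -3·R2  ⇒  (0, 1, 0, -31/12)

M[0][3] = -16/3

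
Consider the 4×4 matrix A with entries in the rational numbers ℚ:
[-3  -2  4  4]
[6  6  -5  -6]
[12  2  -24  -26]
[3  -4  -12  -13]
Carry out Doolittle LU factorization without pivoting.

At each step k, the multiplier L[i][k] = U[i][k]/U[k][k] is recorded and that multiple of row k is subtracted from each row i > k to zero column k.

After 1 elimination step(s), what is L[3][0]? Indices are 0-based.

L[3][0] = -1

Step 1: pivot at (0,0) is -3.
  row1 ← row1 − (-2)·row0  ⇒  L[1][0]=-2, U row1=(0, 2, 3, 2)
  row2 ← row2 − (-4)·row0  ⇒  L[2][0]=-4, U row2=(0, -6, -8, -10)
  row3 ← row3 − (-1)·row0  ⇒  L[3][0]=-1, U row3=(0, -6, -8, -9)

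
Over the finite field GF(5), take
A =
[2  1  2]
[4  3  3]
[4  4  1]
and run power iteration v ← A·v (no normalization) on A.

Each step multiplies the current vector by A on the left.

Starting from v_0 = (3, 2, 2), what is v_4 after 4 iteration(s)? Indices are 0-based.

v_4 = (4, 4, 2)

v_0 = (3, 2, 2).
v_1 = A·v_0 = (2, 4, 2).
v_2 = A·v_1 = (2, 1, 1).
v_3 = A·v_2 = (2, 4, 3).
v_4 = A·v_3 = (4, 4, 2).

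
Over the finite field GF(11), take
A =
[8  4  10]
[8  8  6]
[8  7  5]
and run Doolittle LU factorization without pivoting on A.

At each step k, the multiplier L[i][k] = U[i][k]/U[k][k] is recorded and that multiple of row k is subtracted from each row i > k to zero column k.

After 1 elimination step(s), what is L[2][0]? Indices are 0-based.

k=0: U[0][0]=8
  eliminate (1,0): mult=1, new row 1: (0, 4, 7); set L[1][0]=1
  eliminate (2,0): mult=1, new row 2: (0, 3, 6); set L[2][0]=1

L[2][0] = 1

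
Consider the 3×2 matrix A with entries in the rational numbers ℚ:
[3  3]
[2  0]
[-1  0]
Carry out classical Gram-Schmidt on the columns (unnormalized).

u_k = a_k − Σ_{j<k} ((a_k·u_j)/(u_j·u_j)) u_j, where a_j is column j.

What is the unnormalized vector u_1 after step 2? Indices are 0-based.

Step 1: u_0 = a_0 = (3, 2, -1).
Step 2: u_1 = a_1 − (9/14)·u_0 = (15/14, -9/7, 9/14).

u_1 = (15/14, -9/7, 9/14)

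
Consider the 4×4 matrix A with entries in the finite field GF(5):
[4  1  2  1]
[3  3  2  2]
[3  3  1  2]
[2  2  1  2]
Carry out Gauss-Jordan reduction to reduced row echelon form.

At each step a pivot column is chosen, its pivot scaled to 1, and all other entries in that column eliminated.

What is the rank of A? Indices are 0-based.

step 1: normalize row 0 (÷4) = (1, 4, 3, 4)
  row 1: subtract 3×row0 = (0, 1, 3, 0)
  row 2: subtract 3×row0 = (0, 1, 2, 0)
  row 3: subtract 2×row0 = (0, 4, 0, 4)
step 2: normalize row 1 (÷1) = (0, 1, 3, 0)
  row 0: subtract 4×row1 = (1, 0, 1, 4)
  row 2: subtract 1×row1 = (0, 0, 4, 0)
  row 3: subtract 4×row1 = (0, 0, 3, 4)
step 3: normalize row 2 (÷4) = (0, 0, 1, 0)
  row 0: subtract 1×row2 = (1, 0, 0, 4)
  row 1: subtract 3×row2 = (0, 1, 0, 0)
  row 3: subtract 3×row2 = (0, 0, 0, 4)
step 4: normalize row 3 (÷4) = (0, 0, 0, 1)
  row 0: subtract 4×row3 = (1, 0, 0, 0)

rank = 4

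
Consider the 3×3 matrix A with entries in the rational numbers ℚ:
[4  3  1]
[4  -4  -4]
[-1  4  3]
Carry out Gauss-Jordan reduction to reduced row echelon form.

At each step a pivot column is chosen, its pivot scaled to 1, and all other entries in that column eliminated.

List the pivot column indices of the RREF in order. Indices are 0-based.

pivot columns: 0, 1, 2

pivot(0,0)=4: scale R0 → (1, 3/4, 1/4)
  clear (1,0): R1 −= (4)R0 → (0, -7, -5)
  clear (2,0): R2 −= (-1)R0 → (0, 19/4, 13/4)
pivot(1,1)=-7: scale R1 → (0, 1, 5/7)
  clear (0,1): R0 −= (3/4)R1 → (1, 0, -2/7)
  clear (2,1): R2 −= (19/4)R1 → (0, 0, -1/7)
pivot(2,2)=-1/7: scale R2 → (0, 0, 1)
  clear (0,2): R0 −= (-2/7)R2 → (1, 0, 0)
  clear (1,2): R1 −= (5/7)R2 → (0, 1, 0)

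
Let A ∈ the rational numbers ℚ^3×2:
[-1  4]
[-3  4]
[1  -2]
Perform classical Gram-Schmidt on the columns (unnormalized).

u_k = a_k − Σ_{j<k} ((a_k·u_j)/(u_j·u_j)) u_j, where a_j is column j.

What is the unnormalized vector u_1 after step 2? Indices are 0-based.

u_1 = (26/11, -10/11, -4/11)

Step 1: u_0 = a_0 = (-1, -3, 1).
Step 2: u_1 = a_1 − (-18/11)·u_0 = (26/11, -10/11, -4/11).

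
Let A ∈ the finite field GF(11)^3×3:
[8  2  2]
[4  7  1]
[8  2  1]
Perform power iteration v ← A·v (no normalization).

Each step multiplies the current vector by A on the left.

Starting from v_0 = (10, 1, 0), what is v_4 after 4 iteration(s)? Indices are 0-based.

v_4 = (10, 1, 2)

v_0 = (10, 1, 0).
v_1 = A·v_0 = (5, 3, 5).
v_2 = A·v_1 = (1, 2, 7).
v_3 = A·v_2 = (4, 3, 8).
v_4 = A·v_3 = (10, 1, 2).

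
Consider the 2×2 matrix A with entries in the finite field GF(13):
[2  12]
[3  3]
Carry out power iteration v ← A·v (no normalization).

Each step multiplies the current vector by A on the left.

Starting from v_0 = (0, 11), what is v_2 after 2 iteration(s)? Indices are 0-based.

v_0 = (0, 11).
v_1 = A·v_0 = (2, 7).
v_2 = A·v_1 = (10, 1).

v_2 = (10, 1)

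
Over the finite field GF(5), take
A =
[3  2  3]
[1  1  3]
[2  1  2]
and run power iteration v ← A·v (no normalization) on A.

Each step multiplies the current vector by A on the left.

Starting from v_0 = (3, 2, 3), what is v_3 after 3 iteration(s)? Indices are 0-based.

v_0 = (3, 2, 3).
v_1 = A·v_0 = (2, 4, 4).
v_2 = A·v_1 = (1, 3, 1).
v_3 = A·v_2 = (2, 2, 2).

v_3 = (2, 2, 2)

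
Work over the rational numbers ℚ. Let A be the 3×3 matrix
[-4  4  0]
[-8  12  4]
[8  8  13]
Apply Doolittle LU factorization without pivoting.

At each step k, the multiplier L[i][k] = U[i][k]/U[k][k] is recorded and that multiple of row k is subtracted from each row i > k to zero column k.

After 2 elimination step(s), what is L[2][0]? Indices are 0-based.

[col 0] pivot -4
  R1 -= 2*R0 → (0, 4, 4)  (L[1][0] := 2)
  R2 -= -2*R0 → (0, 16, 13)  (L[2][0] := -2)
[col 1] pivot 4
  R2 -= 4*R1 → (0, 0, -3)  (L[2][1] := 4)

L[2][0] = -2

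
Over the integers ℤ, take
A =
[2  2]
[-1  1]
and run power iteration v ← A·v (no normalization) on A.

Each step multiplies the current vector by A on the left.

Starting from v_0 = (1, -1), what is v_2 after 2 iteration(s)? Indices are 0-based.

v_0 = (1, -1).
v_1 = A·v_0 = (0, -2).
v_2 = A·v_1 = (-4, -2).

v_2 = (-4, -2)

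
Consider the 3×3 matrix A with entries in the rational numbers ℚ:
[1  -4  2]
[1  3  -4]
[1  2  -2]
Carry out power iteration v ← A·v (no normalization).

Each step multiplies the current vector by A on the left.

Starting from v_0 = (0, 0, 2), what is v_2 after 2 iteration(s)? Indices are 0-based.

v_0 = (0, 0, 2).
v_1 = A·v_0 = (4, -8, -4).
v_2 = A·v_1 = (28, -4, -4).

v_2 = (28, -4, -4)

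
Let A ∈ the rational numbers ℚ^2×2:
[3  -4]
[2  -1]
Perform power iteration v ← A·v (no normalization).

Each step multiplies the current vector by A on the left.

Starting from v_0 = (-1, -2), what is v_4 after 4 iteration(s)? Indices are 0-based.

v_0 = (-1, -2).
v_1 = A·v_0 = (5, 0).
v_2 = A·v_1 = (15, 10).
v_3 = A·v_2 = (5, 20).
v_4 = A·v_3 = (-65, -10).

v_4 = (-65, -10)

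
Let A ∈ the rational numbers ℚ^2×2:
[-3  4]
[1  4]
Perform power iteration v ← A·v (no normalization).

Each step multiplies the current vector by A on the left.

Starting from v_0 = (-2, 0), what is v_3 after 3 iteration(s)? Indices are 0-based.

v_3 = (70, -34)

v_0 = (-2, 0).
v_1 = A·v_0 = (6, -2).
v_2 = A·v_1 = (-26, -2).
v_3 = A·v_2 = (70, -34).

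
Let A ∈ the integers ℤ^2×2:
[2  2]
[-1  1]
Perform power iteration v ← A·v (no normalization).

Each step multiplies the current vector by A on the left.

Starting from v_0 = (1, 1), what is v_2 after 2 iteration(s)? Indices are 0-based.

v_0 = (1, 1).
v_1 = A·v_0 = (4, 0).
v_2 = A·v_1 = (8, -4).

v_2 = (8, -4)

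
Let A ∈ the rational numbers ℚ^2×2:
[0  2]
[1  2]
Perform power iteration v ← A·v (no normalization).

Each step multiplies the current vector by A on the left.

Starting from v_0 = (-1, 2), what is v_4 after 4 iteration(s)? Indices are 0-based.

v_0 = (-1, 2).
v_1 = A·v_0 = (4, 3).
v_2 = A·v_1 = (6, 10).
v_3 = A·v_2 = (20, 26).
v_4 = A·v_3 = (52, 72).

v_4 = (52, 72)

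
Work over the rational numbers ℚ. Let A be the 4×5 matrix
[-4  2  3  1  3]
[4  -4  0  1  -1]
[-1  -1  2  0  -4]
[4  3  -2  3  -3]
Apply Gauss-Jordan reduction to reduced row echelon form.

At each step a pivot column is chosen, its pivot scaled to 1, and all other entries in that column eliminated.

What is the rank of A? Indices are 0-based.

rank = 4

step 1: normalize row 0 (÷-4) = (1, -1/2, -3/4, -1/4, -3/4)
  row 1: subtract 4×row0 = (0, -2, 3, 2, 2)
  row 2: subtract -1×row0 = (0, -3/2, 5/4, -1/4, -19/4)
  row 3: subtract 4×row0 = (0, 5, 1, 4, 0)
step 2: normalize row 1 (÷-2) = (0, 1, -3/2, -1, -1)
  row 0: subtract -1/2×row1 = (1, 0, -3/2, -3/4, -5/4)
  row 2: subtract -3/2×row1 = (0, 0, -1, -7/4, -25/4)
  row 3: subtract 5×row1 = (0, 0, 17/2, 9, 5)
step 3: normalize row 2 (÷-1) = (0, 0, 1, 7/4, 25/4)
  row 0: subtract -3/2×row2 = (1, 0, 0, 15/8, 65/8)
  row 1: subtract -3/2×row2 = (0, 1, 0, 13/8, 67/8)
  row 3: subtract 17/2×row2 = (0, 0, 0, -47/8, -385/8)
step 4: normalize row 3 (÷-47/8) = (0, 0, 0, 1, 385/47)
  row 0: subtract 15/8×row3 = (1, 0, 0, 0, -340/47)
  row 1: subtract 13/8×row3 = (0, 1, 0, 0, -232/47)
  row 2: subtract 7/4×row3 = (0, 0, 1, 0, -380/47)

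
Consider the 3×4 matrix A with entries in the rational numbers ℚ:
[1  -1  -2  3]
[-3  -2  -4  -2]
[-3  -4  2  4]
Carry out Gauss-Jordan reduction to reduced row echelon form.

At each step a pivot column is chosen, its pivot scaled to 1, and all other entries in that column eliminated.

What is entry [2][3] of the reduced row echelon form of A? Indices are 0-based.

M[2][3] = 8/25

[1] R0 /= 1  ⇒  (1, -1, -2, 3)
     R1 -= -3·R0  ⇒  (0, -5, -10, 7)
     R2 -= -3·R0  ⇒  (0, -7, -4, 13)
[2] R1 /= -5  ⇒  (0, 1, 2, -7/5)
     R0 -= -1·R1  ⇒  (1, 0, 0, 8/5)
     R2 -= -7·R1  ⇒  (0, 0, 10, 16/5)
[3] R2 /= 10  ⇒  (0, 0, 1, 8/25)
     R1 -= 2·R2  ⇒  (0, 1, 0, -51/25)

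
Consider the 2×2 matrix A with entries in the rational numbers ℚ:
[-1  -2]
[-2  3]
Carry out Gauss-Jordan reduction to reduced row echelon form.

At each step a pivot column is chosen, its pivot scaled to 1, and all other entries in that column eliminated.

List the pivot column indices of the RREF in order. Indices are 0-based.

pivot columns: 0, 1

pivot(0,0)=-1: scale R0 → (1, 2)
  clear (1,0): R1 −= (-2)R0 → (0, 7)
pivot(1,1)=7: scale R1 → (0, 1)
  clear (0,1): R0 −= (2)R1 → (1, 0)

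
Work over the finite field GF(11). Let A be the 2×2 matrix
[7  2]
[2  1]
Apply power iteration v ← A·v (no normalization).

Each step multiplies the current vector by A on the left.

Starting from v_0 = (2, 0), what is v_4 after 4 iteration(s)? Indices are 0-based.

v_0 = (2, 0).
v_1 = A·v_0 = (3, 4).
v_2 = A·v_1 = (7, 10).
v_3 = A·v_2 = (3, 2).
v_4 = A·v_3 = (3, 8).

v_4 = (3, 8)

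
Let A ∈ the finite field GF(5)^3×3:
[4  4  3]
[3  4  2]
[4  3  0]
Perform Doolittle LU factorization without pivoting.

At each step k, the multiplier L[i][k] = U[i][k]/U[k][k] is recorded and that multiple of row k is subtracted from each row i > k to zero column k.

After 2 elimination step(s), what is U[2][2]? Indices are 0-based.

U[2][2] = 3

[col 0] pivot 4
  R1 -= 2*R0 → (0, 1, 1)  (L[1][0] := 2)
  R2 -= 1*R0 → (0, 4, 2)  (L[2][0] := 1)
[col 1] pivot 1
  R2 -= 4*R1 → (0, 0, 3)  (L[2][1] := 4)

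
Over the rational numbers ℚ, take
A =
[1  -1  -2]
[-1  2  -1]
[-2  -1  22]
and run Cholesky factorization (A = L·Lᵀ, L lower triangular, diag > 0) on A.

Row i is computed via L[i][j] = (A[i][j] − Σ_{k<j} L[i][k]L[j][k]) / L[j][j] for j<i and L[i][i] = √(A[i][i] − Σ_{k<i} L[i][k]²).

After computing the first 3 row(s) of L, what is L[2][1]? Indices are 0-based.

L[2][1] = -3

Step 1: L[0][0] = √(1) = 1.
  L[1][0] = (-1) / L[0][0] = -1.
Step 2: L[1][1] = √(1) = 1.
  L[2][0] = (-2) / L[0][0] = -2.
  L[2][1] = (-3) / L[1][1] = -3.
Step 3: L[2][2] = √(9) = 3.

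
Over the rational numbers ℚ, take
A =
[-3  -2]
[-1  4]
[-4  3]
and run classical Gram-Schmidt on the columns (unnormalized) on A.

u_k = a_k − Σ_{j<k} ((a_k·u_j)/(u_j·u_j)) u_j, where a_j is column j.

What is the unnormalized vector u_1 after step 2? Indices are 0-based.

u_1 = (-41/13, 47/13, 19/13)

Step 1: u_0 = a_0 = (-3, -1, -4).
Step 2: u_1 = a_1 − (-5/13)·u_0 = (-41/13, 47/13, 19/13).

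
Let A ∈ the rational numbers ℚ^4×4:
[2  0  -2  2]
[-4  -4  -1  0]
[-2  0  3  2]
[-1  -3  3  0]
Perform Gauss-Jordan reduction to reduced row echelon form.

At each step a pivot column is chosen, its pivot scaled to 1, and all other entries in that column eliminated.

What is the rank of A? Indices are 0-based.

step 1: normalize row 0 (÷2) = (1, 0, -1, 1)
  row 1: subtract -4×row0 = (0, -4, -5, 4)
  row 2: subtract -2×row0 = (0, 0, 1, 4)
  row 3: subtract -1×row0 = (0, -3, 2, 1)
step 2: normalize row 1 (÷-4) = (0, 1, 5/4, -1)
  row 3: subtract -3×row1 = (0, 0, 23/4, -2)
step 3: normalize row 2 (÷1) = (0, 0, 1, 4)
  row 0: subtract -1×row2 = (1, 0, 0, 5)
  row 1: subtract 5/4×row2 = (0, 1, 0, -6)
  row 3: subtract 23/4×row2 = (0, 0, 0, -25)
step 4: normalize row 3 (÷-25) = (0, 0, 0, 1)
  row 0: subtract 5×row3 = (1, 0, 0, 0)
  row 1: subtract -6×row3 = (0, 1, 0, 0)
  row 2: subtract 4×row3 = (0, 0, 1, 0)

rank = 4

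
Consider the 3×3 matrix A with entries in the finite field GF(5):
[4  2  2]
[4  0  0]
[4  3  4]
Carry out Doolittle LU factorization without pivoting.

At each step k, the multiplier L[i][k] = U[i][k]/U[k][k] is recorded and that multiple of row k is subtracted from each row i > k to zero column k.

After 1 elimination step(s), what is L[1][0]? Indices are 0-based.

L[1][0] = 1

Step 1: pivot at (0,0) is 4.
  row1 ← row1 − (1)·row0  ⇒  L[1][0]=1, U row1=(0, 3, 3)
  row2 ← row2 − (1)·row0  ⇒  L[2][0]=1, U row2=(0, 1, 2)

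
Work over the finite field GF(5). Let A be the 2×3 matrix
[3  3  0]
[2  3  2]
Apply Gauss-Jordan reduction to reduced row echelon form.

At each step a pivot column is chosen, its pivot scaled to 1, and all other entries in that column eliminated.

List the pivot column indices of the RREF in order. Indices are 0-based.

[1] R0 /= 3  ⇒  (1, 1, 0)
     R1 -= 2·R0  ⇒  (0, 1, 2)
[2] R1 /= 1  ⇒  (0, 1, 2)
     R0 -= 1·R1  ⇒  (1, 0, 3)

pivot columns: 0, 1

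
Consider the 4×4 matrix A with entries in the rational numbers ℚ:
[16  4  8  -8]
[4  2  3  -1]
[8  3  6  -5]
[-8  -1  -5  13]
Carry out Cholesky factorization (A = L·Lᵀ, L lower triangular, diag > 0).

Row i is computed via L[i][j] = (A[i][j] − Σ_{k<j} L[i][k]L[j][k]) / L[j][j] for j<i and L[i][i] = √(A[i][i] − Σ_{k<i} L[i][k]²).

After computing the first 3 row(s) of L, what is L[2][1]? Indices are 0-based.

L[2][1] = 1

Step 1: L[0][0] = √(16) = 4.
  L[1][0] = (4) / L[0][0] = 1.
Step 2: L[1][1] = √(1) = 1.
  L[2][0] = (8) / L[0][0] = 2.
  L[2][1] = (1) / L[1][1] = 1.
Step 3: L[2][2] = √(1) = 1.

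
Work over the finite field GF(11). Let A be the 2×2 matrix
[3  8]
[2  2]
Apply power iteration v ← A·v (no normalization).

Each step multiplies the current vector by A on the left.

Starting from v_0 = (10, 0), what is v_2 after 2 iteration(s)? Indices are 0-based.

v_0 = (10, 0).
v_1 = A·v_0 = (8, 9).
v_2 = A·v_1 = (8, 1).

v_2 = (8, 1)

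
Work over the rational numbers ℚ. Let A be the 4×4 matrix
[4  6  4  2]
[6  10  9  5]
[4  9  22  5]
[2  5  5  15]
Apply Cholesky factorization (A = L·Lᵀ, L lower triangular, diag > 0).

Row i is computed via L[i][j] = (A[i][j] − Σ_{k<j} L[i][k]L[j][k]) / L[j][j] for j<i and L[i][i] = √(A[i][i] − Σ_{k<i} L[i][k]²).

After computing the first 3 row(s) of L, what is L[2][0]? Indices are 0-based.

L[2][0] = 2

Step 1: L[0][0] = √(4) = 2.
  L[1][0] = (6) / L[0][0] = 3.
Step 2: L[1][1] = √(1) = 1.
  L[2][0] = (4) / L[0][0] = 2.
  L[2][1] = (3) / L[1][1] = 3.
Step 3: L[2][2] = √(9) = 3.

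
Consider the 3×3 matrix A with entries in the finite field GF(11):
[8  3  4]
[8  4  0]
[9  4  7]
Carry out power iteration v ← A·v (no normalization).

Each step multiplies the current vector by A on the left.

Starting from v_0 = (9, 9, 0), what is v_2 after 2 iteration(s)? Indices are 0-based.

v_2 = (0, 3, 8)

v_0 = (9, 9, 0).
v_1 = A·v_0 = (0, 9, 7).
v_2 = A·v_1 = (0, 3, 8).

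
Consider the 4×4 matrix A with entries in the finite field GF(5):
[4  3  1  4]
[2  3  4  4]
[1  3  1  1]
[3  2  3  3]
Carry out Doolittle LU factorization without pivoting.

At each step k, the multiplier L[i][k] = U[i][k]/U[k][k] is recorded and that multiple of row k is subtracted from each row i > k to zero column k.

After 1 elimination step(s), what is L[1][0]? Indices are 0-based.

L[1][0] = 3

[col 0] pivot 4
  R1 -= 3*R0 → (0, 4, 1, 2)  (L[1][0] := 3)
  R2 -= 4*R0 → (0, 1, 2, 0)  (L[2][0] := 4)
  R3 -= 2*R0 → (0, 1, 1, 0)  (L[3][0] := 2)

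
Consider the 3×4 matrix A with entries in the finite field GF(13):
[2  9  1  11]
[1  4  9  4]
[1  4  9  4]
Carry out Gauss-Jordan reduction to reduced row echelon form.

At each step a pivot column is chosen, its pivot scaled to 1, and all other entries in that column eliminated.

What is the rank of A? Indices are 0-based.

rank = 2

step 1: normalize row 0 (÷2) = (1, 11, 7, 12)
  row 1: subtract 1×row0 = (0, 6, 2, 5)
  row 2: subtract 1×row0 = (0, 6, 2, 5)
step 2: normalize row 1 (÷6) = (0, 1, 9, 3)
  row 0: subtract 11×row1 = (1, 0, 12, 5)
  row 2: subtract 6×row1 = (0, 0, 0, 0)
skip col 2 (zero from row 2)
skip col 3 (zero from row 2)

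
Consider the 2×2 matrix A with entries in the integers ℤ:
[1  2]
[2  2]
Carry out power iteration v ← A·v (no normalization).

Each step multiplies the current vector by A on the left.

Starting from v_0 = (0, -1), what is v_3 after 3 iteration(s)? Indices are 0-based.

v_3 = (-22, -28)

v_0 = (0, -1).
v_1 = A·v_0 = (-2, -2).
v_2 = A·v_1 = (-6, -8).
v_3 = A·v_2 = (-22, -28).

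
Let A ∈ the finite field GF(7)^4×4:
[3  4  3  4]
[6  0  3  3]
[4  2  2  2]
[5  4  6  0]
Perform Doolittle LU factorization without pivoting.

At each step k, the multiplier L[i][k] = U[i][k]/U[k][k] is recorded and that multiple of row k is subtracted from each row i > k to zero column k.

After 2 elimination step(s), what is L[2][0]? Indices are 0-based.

[col 0] pivot 3
  R1 -= 2*R0 → (0, 6, 4, 2)  (L[1][0] := 2)
  R2 -= 6*R0 → (0, 6, 5, 6)  (L[2][0] := 6)
  R3 -= 4*R0 → (0, 2, 1, 5)  (L[3][0] := 4)
[col 1] pivot 6
  R2 -= 1*R1 → (0, 0, 1, 4)  (L[2][1] := 1)
  R3 -= 5*R1 → (0, 0, 2, 2)  (L[3][1] := 5)

L[2][0] = 6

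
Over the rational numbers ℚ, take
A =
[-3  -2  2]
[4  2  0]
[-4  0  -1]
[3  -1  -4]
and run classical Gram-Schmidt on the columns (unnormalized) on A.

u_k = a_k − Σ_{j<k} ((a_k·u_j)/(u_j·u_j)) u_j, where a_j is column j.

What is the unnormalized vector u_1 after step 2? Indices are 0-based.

Step 1: u_0 = a_0 = (-3, 4, -4, 3).
Step 2: u_1 = a_1 − (11/50)·u_0 = (-67/50, 28/25, 22/25, -83/50).

u_1 = (-67/50, 28/25, 22/25, -83/50)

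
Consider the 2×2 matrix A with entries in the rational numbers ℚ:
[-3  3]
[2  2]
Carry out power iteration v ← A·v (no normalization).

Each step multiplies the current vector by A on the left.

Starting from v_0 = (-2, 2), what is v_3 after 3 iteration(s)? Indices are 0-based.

v_3 = (180, -24)

v_0 = (-2, 2).
v_1 = A·v_0 = (12, 0).
v_2 = A·v_1 = (-36, 24).
v_3 = A·v_2 = (180, -24).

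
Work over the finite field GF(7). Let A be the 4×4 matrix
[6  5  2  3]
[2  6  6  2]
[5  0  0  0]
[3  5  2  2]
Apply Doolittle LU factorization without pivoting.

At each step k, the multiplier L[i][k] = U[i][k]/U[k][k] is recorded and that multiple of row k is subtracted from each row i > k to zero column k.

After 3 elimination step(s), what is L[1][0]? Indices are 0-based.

Step 1: pivot at (0,0) is 6.
  row1 ← row1 − (5)·row0  ⇒  L[1][0]=5, U row1=(0, 2, 3, 1)
  row2 ← row2 − (2)·row0  ⇒  L[2][0]=2, U row2=(0, 4, 3, 1)
  row3 ← row3 − (4)·row0  ⇒  L[3][0]=4, U row3=(0, 6, 1, 4)
Step 2: pivot at (1,1) is 2.
  row2 ← row2 − (2)·row1  ⇒  L[2][1]=2, U row2=(0, 0, 4, 6)
  row3 ← row3 − (3)·row1  ⇒  L[3][1]=3, U row3=(0, 0, 6, 1)
Step 3: pivot at (2,2) is 4.
  row3 ← row3 − (5)·row2  ⇒  L[3][2]=5, U row3=(0, 0, 0, 6)

L[1][0] = 5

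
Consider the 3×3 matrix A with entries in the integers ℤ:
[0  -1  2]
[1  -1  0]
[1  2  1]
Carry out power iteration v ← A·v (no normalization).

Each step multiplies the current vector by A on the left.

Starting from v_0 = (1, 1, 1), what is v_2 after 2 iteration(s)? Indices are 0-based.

v_2 = (8, 1, 5)

v_0 = (1, 1, 1).
v_1 = A·v_0 = (1, 0, 4).
v_2 = A·v_1 = (8, 1, 5).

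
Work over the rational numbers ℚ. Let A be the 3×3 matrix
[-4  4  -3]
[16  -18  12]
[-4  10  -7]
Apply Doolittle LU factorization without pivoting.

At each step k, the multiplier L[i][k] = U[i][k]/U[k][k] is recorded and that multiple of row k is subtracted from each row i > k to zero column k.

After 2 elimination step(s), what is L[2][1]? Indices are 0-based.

L[2][1] = -3

Step 1: pivot at (0,0) is -4.
  row1 ← row1 − (-4)·row0  ⇒  L[1][0]=-4, U row1=(0, -2, 0)
  row2 ← row2 − (1)·row0  ⇒  L[2][0]=1, U row2=(0, 6, -4)
Step 2: pivot at (1,1) is -2.
  row2 ← row2 − (-3)·row1  ⇒  L[2][1]=-3, U row2=(0, 0, -4)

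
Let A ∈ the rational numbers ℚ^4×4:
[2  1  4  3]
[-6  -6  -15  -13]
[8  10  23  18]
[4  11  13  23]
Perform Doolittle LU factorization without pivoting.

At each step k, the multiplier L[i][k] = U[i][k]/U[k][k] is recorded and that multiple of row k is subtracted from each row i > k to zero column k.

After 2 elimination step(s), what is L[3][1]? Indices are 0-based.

k=0: U[0][0]=2
  eliminate (1,0): mult=-3, new row 1: (0, -3, -3, -4); set L[1][0]=-3
  eliminate (2,0): mult=4, new row 2: (0, 6, 7, 6); set L[2][0]=4
  eliminate (3,0): mult=2, new row 3: (0, 9, 5, 17); set L[3][0]=2
k=1: U[1][1]=-3
  eliminate (2,1): mult=-2, new row 2: (0, 0, 1, -2); set L[2][1]=-2
  eliminate (3,1): mult=-3, new row 3: (0, 0, -4, 5); set L[3][1]=-3

L[3][1] = -3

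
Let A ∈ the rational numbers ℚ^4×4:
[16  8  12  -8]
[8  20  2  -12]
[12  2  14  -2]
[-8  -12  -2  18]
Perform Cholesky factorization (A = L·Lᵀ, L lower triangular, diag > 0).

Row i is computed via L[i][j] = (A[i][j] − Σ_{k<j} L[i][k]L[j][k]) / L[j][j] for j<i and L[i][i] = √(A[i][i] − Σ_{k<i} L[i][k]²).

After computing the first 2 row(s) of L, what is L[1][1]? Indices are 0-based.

Step 1: L[0][0] = √(16) = 4.
  L[1][0] = (8) / L[0][0] = 2.
Step 2: L[1][1] = √(16) = 4.

L[1][1] = 4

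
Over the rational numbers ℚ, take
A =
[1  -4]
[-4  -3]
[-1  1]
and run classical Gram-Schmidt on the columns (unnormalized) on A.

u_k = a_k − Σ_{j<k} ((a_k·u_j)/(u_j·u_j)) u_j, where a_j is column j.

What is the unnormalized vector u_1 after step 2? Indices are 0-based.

u_1 = (-79/18, -13/9, 25/18)

Step 1: u_0 = a_0 = (1, -4, -1).
Step 2: u_1 = a_1 − (7/18)·u_0 = (-79/18, -13/9, 25/18).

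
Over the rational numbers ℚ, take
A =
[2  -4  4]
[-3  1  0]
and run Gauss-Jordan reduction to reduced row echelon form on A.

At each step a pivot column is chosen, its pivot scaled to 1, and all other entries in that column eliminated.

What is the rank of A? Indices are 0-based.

pivot(0,0)=2: scale R0 → (1, -2, 2)
  clear (1,0): R1 −= (-3)R0 → (0, -5, 6)
pivot(1,1)=-5: scale R1 → (0, 1, -6/5)
  clear (0,1): R0 −= (-2)R1 → (1, 0, -2/5)

rank = 2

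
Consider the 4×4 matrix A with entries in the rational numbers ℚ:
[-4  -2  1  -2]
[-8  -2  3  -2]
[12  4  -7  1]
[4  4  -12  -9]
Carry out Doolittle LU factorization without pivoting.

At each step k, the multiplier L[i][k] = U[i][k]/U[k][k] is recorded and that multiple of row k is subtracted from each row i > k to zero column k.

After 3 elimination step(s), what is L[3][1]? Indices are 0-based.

Step 1: pivot at (0,0) is -4.
  row1 ← row1 − (2)·row0  ⇒  L[1][0]=2, U row1=(0, 2, 1, 2)
  row2 ← row2 − (-3)·row0  ⇒  L[2][0]=-3, U row2=(0, -2, -4, -5)
  row3 ← row3 − (-1)·row0  ⇒  L[3][0]=-1, U row3=(0, 2, -11, -11)
Step 2: pivot at (1,1) is 2.
  row2 ← row2 − (-1)·row1  ⇒  L[2][1]=-1, U row2=(0, 0, -3, -3)
  row3 ← row3 − (1)·row1  ⇒  L[3][1]=1, U row3=(0, 0, -12, -13)
Step 3: pivot at (2,2) is -3.
  row3 ← row3 − (4)·row2  ⇒  L[3][2]=4, U row3=(0, 0, 0, -1)

L[3][1] = 1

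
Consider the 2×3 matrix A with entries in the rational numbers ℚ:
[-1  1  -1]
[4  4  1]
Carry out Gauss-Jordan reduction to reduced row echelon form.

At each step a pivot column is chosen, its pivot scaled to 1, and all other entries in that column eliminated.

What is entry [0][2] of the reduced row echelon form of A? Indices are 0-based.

M[0][2] = 5/8

step 1: normalize row 0 (÷-1) = (1, -1, 1)
  row 1: subtract 4×row0 = (0, 8, -3)
step 2: normalize row 1 (÷8) = (0, 1, -3/8)
  row 0: subtract -1×row1 = (1, 0, 5/8)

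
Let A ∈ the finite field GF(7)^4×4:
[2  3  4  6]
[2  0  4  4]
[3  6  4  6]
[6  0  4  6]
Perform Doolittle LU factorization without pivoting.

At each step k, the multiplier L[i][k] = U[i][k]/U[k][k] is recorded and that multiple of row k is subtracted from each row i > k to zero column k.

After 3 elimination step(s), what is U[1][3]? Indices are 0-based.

[col 0] pivot 2
  R1 -= 1*R0 → (0, 4, 0, 5)  (L[1][0] := 1)
  R2 -= 5*R0 → (0, 5, 5, 4)  (L[2][0] := 5)
  R3 -= 3*R0 → (0, 5, 6, 2)  (L[3][0] := 3)
[col 1] pivot 4
  R2 -= 3*R1 → (0, 0, 5, 3)  (L[2][1] := 3)
  R3 -= 3*R1 → (0, 0, 6, 1)  (L[3][1] := 3)
[col 2] pivot 5
  R3 -= 4*R2 → (0, 0, 0, 3)  (L[3][2] := 4)

U[1][3] = 5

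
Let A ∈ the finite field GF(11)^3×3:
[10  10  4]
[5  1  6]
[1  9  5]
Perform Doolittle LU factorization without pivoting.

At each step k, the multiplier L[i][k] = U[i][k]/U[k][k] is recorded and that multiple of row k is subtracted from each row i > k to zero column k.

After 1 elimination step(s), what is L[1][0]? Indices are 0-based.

Step 1: pivot at (0,0) is 10.
  row1 ← row1 − (6)·row0  ⇒  L[1][0]=6, U row1=(0, 7, 4)
  row2 ← row2 − (10)·row0  ⇒  L[2][0]=10, U row2=(0, 8, 9)

L[1][0] = 6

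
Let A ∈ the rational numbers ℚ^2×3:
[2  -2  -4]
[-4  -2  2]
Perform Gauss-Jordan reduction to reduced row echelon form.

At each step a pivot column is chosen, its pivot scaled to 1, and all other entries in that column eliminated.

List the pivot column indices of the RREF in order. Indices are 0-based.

pivot(0,0)=2: scale R0 → (1, -1, -2)
  clear (1,0): R1 −= (-4)R0 → (0, -6, -6)
pivot(1,1)=-6: scale R1 → (0, 1, 1)
  clear (0,1): R0 −= (-1)R1 → (1, 0, -1)

pivot columns: 0, 1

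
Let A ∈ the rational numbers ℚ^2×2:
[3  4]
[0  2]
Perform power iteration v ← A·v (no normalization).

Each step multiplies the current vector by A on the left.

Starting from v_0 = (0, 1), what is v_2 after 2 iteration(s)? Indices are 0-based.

v_0 = (0, 1).
v_1 = A·v_0 = (4, 2).
v_2 = A·v_1 = (20, 4).

v_2 = (20, 4)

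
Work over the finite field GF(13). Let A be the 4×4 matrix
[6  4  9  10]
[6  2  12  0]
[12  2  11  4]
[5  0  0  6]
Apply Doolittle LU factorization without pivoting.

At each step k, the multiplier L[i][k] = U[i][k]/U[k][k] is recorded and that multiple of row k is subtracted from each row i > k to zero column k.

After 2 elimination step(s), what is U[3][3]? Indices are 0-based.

k=0: U[0][0]=6
  eliminate (1,0): mult=1, new row 1: (0, 11, 3, 3); set L[1][0]=1
  eliminate (2,0): mult=2, new row 2: (0, 7, 6, 10); set L[2][0]=2
  eliminate (3,0): mult=3, new row 3: (0, 1, 12, 2); set L[3][0]=3
k=1: U[1][1]=11
  eliminate (2,1): mult=3, new row 2: (0, 0, 10, 1); set L[2][1]=3
  eliminate (3,1): mult=6, new row 3: (0, 0, 7, 10); set L[3][1]=6

U[3][3] = 10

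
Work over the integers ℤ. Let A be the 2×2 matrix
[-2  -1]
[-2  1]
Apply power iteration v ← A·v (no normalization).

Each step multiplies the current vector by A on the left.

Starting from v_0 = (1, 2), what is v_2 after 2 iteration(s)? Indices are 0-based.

v_0 = (1, 2).
v_1 = A·v_0 = (-4, 0).
v_2 = A·v_1 = (8, 8).

v_2 = (8, 8)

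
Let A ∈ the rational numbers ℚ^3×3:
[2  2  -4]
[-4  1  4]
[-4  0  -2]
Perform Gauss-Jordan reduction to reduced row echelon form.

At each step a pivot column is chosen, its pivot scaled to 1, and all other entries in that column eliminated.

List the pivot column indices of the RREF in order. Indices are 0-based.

pivot columns: 0, 1, 2

pivot(0,0)=2: scale R0 → (1, 1, -2)
  clear (1,0): R1 −= (-4)R0 → (0, 5, -4)
  clear (2,0): R2 −= (-4)R0 → (0, 4, -10)
pivot(1,1)=5: scale R1 → (0, 1, -4/5)
  clear (0,1): R0 −= (1)R1 → (1, 0, -6/5)
  clear (2,1): R2 −= (4)R1 → (0, 0, -34/5)
pivot(2,2)=-34/5: scale R2 → (0, 0, 1)
  clear (0,2): R0 −= (-6/5)R2 → (1, 0, 0)
  clear (1,2): R1 −= (-4/5)R2 → (0, 1, 0)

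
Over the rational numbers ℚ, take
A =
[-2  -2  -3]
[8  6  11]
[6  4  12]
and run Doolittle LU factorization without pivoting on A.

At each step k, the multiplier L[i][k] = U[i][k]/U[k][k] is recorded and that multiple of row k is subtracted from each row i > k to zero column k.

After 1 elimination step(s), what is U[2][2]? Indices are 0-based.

Step 1: pivot at (0,0) is -2.
  row1 ← row1 − (-4)·row0  ⇒  L[1][0]=-4, U row1=(0, -2, -1)
  row2 ← row2 − (-3)·row0  ⇒  L[2][0]=-3, U row2=(0, -2, 3)

U[2][2] = 3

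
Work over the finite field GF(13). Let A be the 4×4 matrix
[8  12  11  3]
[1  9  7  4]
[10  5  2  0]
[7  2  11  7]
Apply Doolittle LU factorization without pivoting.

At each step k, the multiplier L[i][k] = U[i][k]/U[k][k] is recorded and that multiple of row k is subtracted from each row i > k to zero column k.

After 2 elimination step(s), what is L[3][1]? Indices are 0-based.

k=0: U[0][0]=8
  eliminate (1,0): mult=5, new row 1: (0, 1, 4, 2); set L[1][0]=5
  eliminate (2,0): mult=11, new row 2: (0, 3, 11, 6); set L[2][0]=11
  eliminate (3,0): mult=9, new row 3: (0, 11, 3, 6); set L[3][0]=9
k=1: U[1][1]=1
  eliminate (2,1): mult=3, new row 2: (0, 0, 12, 0); set L[2][1]=3
  eliminate (3,1): mult=11, new row 3: (0, 0, 11, 10); set L[3][1]=11

L[3][1] = 11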